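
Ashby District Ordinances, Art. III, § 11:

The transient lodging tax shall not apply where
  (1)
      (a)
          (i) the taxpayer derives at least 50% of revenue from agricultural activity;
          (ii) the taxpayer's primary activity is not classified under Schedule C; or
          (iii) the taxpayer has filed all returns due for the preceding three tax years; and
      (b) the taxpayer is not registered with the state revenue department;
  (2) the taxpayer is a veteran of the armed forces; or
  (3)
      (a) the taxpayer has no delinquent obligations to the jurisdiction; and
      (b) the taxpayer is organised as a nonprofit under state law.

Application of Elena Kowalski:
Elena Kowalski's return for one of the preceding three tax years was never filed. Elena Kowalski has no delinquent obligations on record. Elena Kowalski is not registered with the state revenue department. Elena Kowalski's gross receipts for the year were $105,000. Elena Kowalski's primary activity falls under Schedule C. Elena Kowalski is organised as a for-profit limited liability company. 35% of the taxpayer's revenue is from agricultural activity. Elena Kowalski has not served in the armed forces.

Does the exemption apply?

No — not exempt.

(i) ≥50% agricultural — not satisfied.
(ii) not (Schedule C activity) — fails.
(iii) returns current — not met.
(a): F OR F OR F → false.
(b) not (state-registered) — met.
(1): F AND T → false.
(2) veteran — not met.
(a) no delinquency — satisfied.
(b) nonprofit — not met.
(3) = T AND F = false.
So Overall is not satisfied (F OR F OR F).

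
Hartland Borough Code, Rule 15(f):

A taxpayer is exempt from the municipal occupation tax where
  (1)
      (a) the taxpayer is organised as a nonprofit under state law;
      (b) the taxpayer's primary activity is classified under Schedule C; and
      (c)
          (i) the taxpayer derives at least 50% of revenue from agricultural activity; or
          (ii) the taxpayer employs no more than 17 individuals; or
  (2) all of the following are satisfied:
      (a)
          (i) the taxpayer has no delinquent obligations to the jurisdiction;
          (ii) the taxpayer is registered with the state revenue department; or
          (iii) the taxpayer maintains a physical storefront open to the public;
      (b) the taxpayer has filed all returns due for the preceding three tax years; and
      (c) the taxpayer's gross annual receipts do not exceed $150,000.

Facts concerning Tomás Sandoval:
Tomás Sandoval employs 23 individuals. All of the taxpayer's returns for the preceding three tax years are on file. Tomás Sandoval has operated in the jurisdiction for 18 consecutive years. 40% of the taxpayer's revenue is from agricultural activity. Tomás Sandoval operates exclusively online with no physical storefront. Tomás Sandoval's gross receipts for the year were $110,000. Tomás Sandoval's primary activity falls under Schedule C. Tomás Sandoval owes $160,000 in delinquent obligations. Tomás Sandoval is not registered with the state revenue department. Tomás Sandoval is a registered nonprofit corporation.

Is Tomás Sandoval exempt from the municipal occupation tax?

No — not exempt.

(a) nonprofit — satisfied.
(b) Schedule C activity — met.
(i) ≥50% agricultural — fails.
(ii) ≤ 17 employees — not met.
(c): F OR F → false.
So (1) is not satisfied (T AND T AND F).
(i) no delinquency — not met.
(ii) state-registered — fails.
(iii) has storefront — not satisfied.
(a): F OR F OR F → false.
(b) returns current — met.
(c) receipts ≤ $150,000 — holds.
(2) = F AND T AND T = false.
So Overall is not satisfied (F OR F).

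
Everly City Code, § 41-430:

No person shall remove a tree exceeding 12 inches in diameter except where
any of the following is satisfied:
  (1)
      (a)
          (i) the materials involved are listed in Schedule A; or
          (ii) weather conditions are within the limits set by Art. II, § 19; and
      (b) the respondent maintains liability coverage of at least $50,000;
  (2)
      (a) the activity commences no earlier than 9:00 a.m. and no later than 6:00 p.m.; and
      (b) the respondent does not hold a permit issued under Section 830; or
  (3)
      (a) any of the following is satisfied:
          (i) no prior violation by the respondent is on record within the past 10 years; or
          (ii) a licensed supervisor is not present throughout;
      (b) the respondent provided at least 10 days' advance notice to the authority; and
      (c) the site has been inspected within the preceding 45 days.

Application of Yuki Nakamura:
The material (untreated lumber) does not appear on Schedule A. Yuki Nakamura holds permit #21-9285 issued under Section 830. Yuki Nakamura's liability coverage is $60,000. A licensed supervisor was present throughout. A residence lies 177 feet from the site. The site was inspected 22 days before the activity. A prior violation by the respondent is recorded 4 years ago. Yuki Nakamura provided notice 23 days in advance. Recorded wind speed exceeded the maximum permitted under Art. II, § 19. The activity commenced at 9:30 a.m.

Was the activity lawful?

(i) Schedule A material — not met.
(ii) weather ok — fails.
(a): F OR F → false.
(b) coverage ≥ $50,000 — satisfied.
So (1) is not satisfied (F AND T).
(a) start within hours — holds.
(b) not (holds permit) — fails.
(2) = T AND F = false.
(i) no prior violation — not satisfied.
(ii) not (supervisor present) — not satisfied.
(a): F OR F → false.
(b) ≥10 days' notice — holds.
(c) site inspected — holds.
(3) = F AND T AND T = false.
Overall = F OR F OR F = false.

No — unlawful.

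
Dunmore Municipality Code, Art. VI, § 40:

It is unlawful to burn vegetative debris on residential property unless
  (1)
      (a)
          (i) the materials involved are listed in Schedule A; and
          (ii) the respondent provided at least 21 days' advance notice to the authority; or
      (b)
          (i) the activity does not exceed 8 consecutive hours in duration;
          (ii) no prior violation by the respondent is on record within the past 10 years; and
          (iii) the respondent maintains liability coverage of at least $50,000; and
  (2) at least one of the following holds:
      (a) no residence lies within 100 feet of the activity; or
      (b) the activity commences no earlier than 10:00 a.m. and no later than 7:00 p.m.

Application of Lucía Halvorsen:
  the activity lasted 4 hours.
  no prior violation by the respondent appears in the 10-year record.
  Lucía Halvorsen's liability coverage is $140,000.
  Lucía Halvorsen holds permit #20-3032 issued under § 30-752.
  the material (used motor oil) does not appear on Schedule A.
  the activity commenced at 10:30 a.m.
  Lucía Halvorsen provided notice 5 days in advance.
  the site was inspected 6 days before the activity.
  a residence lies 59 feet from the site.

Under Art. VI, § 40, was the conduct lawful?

(i) Schedule A material — fails.
(ii) ≥21 days' notice — fails.
(a) = F AND F = false.
(i) ≤ 8 hrs duration — met.
(ii) no prior violation — holds.
(iii) coverage ≥ $50,000 — met.
So (b) is satisfied (T AND T AND T).
So (1) is satisfied (F OR T).
(a) no residence in 100 ft — not satisfied.
(b) start within hours — satisfied.
So (2) is satisfied (F OR T).
So Overall is satisfied (T AND T).

Yes — lawful.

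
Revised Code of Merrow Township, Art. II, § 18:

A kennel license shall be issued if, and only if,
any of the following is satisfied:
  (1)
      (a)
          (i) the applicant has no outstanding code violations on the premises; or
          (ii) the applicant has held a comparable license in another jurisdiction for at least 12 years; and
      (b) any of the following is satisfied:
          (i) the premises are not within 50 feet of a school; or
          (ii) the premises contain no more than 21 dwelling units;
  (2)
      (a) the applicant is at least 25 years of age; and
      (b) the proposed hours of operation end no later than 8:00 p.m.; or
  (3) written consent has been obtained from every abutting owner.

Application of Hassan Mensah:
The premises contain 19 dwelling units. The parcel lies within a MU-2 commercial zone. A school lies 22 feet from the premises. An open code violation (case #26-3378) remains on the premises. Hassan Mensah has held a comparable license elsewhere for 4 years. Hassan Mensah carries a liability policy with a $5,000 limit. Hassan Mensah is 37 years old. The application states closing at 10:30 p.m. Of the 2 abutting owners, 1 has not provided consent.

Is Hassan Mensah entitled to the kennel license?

No — denied.

(i) no code violations — fails.
(ii) prior license ≥ 12 yr — not met.
So (a) is not satisfied (F OR F).
(i) ≥50 ft from school — not satisfied.
(ii) ≤ 21 units — met.
(b) = F OR T = true.
So (1) is not satisfied (F AND T).
(a) age ≥ 25 — holds.
(b) closes by 8 p.m. — fails.
(2) = T AND F = false.
(3) all abutters consent — fails.
So Overall is not satisfied (F OR F OR F).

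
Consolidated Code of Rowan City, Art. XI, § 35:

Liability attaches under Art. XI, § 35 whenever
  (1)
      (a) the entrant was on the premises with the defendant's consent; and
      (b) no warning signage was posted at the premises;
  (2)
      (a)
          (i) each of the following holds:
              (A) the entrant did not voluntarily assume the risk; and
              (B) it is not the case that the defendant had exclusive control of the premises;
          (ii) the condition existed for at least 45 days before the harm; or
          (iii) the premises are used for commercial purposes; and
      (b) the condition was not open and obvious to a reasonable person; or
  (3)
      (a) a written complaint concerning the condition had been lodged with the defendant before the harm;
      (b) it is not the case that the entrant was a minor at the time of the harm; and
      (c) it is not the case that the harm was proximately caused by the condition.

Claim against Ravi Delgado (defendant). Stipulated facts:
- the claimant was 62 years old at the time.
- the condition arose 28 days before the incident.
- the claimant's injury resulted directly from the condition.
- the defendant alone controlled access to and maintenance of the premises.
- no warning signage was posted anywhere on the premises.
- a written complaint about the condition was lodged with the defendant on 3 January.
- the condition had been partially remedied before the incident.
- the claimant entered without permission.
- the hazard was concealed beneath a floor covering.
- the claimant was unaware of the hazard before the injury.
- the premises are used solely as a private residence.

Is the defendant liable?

No — not liable.

(a) consent to enter — not satisfied.
(b) no signage posted — satisfied.
So (1) is not satisfied (F AND T).
(A) no assumed risk — satisfied.
(B) not (exclusive control) — not met.
(i) = T AND F = false.
(ii) condition ≥45 days old — not met.
(iii) commercial use — not satisfied.
(a): F OR F OR F → false.
(b) not open/obvious — holds.
So (2) is not satisfied (F AND T).
(a) complaint lodged — met.
(b) not (entrant a minor) — met.
(c) not (proximate cause) — fails.
(3) = T AND T AND F = false.
So Overall is not satisfied (F OR F OR F).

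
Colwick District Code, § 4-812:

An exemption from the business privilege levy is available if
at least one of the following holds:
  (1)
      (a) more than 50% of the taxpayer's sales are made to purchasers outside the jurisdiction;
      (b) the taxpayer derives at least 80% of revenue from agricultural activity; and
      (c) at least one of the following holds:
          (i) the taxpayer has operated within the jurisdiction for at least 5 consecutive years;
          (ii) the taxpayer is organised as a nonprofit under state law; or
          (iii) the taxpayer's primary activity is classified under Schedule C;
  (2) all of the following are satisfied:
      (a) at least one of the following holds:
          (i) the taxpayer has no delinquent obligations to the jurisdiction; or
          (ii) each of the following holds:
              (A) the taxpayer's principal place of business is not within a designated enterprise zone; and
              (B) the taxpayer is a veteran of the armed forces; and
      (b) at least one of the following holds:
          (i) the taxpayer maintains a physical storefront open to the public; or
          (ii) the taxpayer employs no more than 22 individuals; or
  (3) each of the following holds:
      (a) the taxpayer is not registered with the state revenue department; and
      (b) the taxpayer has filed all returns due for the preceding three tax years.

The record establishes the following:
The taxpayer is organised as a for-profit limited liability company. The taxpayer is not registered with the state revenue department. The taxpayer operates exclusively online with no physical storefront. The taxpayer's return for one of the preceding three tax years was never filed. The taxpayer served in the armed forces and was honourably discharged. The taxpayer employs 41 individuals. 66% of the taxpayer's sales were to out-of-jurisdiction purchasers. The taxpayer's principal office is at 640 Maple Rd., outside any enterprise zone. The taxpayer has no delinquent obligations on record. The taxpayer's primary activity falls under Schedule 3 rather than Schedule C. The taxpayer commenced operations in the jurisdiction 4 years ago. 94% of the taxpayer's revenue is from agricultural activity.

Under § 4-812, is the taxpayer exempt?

No — not exempt.

(a) >50% out-of-jur. sales — met.
(b) ≥80% agricultural — satisfied.
(i) ≥ 5 yrs in jurisdiction — not satisfied.
(ii) nonprofit — fails.
(iii) Schedule C activity — not satisfied.
(c) = F OR F OR F = false.
(1) = T AND T AND F = false.
(i) no delinquency — met.
(A) not (in enterprise zone) — holds.
(B) veteran — holds.
So (ii) is satisfied (T AND T).
So (a) is satisfied (T OR T).
(i) has storefront — not satisfied.
(ii) ≤ 22 employees — not satisfied.
So (b) is not satisfied (F OR F).
(2): T AND F → false.
(a) not (state-registered) — holds.
(b) returns current — fails.
So (3) is not satisfied (T AND F).
Overall: F OR F OR F → false.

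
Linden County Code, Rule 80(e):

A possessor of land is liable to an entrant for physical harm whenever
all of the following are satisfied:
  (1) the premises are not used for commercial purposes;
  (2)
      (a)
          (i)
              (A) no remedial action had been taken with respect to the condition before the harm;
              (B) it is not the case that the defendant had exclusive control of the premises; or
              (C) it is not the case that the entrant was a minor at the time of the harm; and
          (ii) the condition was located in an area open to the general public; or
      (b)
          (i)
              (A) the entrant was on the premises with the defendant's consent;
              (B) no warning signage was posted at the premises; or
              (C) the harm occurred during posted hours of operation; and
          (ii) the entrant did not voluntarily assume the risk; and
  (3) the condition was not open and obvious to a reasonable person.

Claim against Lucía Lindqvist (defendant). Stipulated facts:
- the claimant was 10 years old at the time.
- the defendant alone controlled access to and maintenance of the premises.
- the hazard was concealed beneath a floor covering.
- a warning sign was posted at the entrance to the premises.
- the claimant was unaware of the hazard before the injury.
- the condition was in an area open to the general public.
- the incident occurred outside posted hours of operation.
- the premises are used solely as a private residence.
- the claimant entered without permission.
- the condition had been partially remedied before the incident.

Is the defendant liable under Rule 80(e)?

(1) not (commercial use) — met.
(A) no remedial action — not met.
(B) not (exclusive control) — not met.
(C) not (entrant a minor) — not met.
(i): F OR F OR F → false.
(ii) public area — satisfied.
So (a) is not satisfied (F AND T).
(A) consent to enter — fails.
(B) no signage posted — not satisfied.
(C) during posted hours — not met.
So (i) is not satisfied (F OR F OR F).
(ii) no assumed risk — holds.
(b): F AND T → false.
So (2) is not satisfied (F OR F).
(3) not open/obvious — satisfied.
Overall: T AND F AND T → false.

No — not liable.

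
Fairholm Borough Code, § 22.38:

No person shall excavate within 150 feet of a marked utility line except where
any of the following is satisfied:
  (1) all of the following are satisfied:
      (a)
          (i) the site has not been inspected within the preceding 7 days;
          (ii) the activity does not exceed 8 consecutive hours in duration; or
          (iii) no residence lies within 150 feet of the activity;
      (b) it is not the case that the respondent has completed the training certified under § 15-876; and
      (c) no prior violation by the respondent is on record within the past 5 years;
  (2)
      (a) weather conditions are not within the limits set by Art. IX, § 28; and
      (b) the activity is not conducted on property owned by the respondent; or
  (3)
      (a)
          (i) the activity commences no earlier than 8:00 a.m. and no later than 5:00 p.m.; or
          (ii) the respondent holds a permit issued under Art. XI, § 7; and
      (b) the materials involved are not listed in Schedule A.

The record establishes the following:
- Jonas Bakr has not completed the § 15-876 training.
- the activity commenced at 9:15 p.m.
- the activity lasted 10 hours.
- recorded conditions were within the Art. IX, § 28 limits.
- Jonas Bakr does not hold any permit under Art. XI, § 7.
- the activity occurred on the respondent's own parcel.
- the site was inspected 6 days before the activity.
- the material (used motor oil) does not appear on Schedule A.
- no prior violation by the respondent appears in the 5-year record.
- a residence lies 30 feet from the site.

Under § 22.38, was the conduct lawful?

(i) not (site inspected) — fails.
(ii) ≤ 8 hrs duration — fails.
(iii) no residence in 150 ft — not met.
(a) = F OR F OR F = false.
(b) not (training certified) — satisfied.
(c) no prior violation — holds.
So (1) is not satisfied (F AND T AND T).
(a) not (weather ok) — not satisfied.
(b) not (own property) — not met.
(2) = F AND F = false.
(i) start within hours — not met.
(ii) holds permit — not satisfied.
(a) = F OR F = false.
(b) not (Schedule A material) — holds.
(3): F AND T → false.
Overall = F OR F OR F = false.

No — unlawful.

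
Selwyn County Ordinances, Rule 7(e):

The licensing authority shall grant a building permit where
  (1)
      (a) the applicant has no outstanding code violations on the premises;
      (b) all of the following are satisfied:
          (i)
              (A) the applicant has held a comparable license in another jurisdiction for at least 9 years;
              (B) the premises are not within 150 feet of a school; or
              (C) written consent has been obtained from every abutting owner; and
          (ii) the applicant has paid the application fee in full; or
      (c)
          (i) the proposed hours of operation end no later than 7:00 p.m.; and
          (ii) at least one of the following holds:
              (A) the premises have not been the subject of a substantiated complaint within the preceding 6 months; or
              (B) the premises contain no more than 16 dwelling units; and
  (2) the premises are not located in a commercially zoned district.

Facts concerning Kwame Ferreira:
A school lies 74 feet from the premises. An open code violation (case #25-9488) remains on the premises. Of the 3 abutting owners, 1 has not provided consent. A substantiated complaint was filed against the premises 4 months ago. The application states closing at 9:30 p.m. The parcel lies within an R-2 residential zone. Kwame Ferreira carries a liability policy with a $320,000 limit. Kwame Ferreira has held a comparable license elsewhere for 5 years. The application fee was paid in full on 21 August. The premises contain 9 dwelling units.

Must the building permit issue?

No — denied.

(a) no code violations — fails.
(A) prior license ≥ 9 yr — not met.
(B) ≥150 ft from school — fails.
(C) all abutters consent — fails.
So (i) is not satisfied (F OR F OR F).
(ii) fee paid — satisfied.
(b): F AND T → false.
(i) closes by 7 p.m. — fails.
(A) no complaint in 6 mo. — not satisfied.
(B) ≤ 16 units — holds.
So (ii) is satisfied (F OR T).
So (c) is not satisfied (F AND T).
(1): F OR F OR F → false.
(2) not (commercially zoned) — met.
So Overall is not satisfied (F AND T).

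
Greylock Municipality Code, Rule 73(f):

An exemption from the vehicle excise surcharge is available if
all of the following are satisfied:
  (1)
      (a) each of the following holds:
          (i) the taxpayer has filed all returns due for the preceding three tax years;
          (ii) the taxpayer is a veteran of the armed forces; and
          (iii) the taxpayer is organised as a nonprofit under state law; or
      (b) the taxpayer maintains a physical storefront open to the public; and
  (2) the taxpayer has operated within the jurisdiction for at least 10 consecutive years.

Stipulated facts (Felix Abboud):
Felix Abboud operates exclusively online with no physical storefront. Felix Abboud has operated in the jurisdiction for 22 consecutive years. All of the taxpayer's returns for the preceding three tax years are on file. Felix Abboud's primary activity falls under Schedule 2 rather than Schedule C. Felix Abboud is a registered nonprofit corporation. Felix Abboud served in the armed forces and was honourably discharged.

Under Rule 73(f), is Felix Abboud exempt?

(i) returns current — holds.
(ii) veteran — met.
(iii) nonprofit — holds.
So (a) is satisfied (T AND T AND T).
(b) has storefront — not met.
So (1) is satisfied (T OR F).
(2) ≥ 10 yrs in jurisdiction — satisfied.
Overall = T AND T = true.

Yes — exempt.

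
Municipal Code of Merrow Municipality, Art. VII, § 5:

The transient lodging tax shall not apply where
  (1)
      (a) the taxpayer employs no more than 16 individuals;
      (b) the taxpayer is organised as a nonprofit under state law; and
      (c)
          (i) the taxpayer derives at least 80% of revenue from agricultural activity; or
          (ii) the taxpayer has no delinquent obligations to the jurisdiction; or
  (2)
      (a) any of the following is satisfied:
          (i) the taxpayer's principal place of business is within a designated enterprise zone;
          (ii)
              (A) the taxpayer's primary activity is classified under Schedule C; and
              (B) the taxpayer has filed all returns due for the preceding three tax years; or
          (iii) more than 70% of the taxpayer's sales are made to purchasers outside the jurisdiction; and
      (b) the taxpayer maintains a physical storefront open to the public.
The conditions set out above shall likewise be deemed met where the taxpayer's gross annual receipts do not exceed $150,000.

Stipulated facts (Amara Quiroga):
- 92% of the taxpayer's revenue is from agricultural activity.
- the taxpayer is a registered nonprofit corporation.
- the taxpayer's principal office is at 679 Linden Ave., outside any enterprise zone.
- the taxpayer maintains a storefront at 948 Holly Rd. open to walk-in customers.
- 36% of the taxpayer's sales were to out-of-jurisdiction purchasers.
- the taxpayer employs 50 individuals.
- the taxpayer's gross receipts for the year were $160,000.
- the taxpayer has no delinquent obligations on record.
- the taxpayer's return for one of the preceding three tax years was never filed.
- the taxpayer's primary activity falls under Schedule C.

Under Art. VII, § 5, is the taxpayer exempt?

No — not exempt.

(a) ≤ 16 employees — fails.
(b) nonprofit — met.
(i) ≥80% agricultural — met.
(ii) no delinquency — holds.
(c) = T OR T = true.
(1): F AND T AND T → false.
(i) in enterprise zone — fails.
(A) Schedule C activity — met.
(B) returns current — not satisfied.
So (ii) is not satisfied (T AND F).
(iii) >70% out-of-jur. sales — not satisfied.
(a): F OR F OR F → false.
(b) has storefront — satisfied.
So (2) is not satisfied (F AND T).
Overall: F OR F → false.
Exception (receipts ≤ $150,000) — not satisfied.
Result: main false OR exception false → false.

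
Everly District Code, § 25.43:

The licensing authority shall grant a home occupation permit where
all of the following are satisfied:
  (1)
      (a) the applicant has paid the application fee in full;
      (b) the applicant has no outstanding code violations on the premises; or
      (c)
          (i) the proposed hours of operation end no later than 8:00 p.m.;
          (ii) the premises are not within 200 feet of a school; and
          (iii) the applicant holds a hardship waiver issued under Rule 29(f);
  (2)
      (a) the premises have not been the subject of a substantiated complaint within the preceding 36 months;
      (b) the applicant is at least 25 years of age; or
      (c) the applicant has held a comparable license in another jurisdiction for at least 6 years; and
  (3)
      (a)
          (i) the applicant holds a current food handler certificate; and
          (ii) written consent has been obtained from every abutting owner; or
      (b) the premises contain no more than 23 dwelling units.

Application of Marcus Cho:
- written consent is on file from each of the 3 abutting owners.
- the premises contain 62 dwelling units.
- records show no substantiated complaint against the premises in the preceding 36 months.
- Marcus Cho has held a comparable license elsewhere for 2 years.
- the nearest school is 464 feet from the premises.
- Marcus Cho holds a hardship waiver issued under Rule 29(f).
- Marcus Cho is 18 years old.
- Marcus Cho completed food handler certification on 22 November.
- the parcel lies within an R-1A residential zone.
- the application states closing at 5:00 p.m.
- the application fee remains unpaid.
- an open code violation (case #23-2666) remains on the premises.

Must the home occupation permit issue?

Yes — granted.

(a) fee paid — not satisfied.
(b) no code violations — not satisfied.
(i) closes by 8 p.m. — satisfied.
(ii) ≥200 ft from school — holds.
(iii) hardship waiver — met.
(c) = T AND T AND T = true.
So (1) is satisfied (F OR F OR T).
(a) no complaint in 36 mo. — met.
(b) age ≥ 25 — fails.
(c) prior license ≥ 6 yr — not met.
(2) = T OR F OR F = true.
(i) food handler cert. — met.
(ii) all abutters consent — satisfied.
(a): T AND T → true.
(b) ≤ 23 units — fails.
(3): T OR F → true.
Overall = T AND T AND T = true.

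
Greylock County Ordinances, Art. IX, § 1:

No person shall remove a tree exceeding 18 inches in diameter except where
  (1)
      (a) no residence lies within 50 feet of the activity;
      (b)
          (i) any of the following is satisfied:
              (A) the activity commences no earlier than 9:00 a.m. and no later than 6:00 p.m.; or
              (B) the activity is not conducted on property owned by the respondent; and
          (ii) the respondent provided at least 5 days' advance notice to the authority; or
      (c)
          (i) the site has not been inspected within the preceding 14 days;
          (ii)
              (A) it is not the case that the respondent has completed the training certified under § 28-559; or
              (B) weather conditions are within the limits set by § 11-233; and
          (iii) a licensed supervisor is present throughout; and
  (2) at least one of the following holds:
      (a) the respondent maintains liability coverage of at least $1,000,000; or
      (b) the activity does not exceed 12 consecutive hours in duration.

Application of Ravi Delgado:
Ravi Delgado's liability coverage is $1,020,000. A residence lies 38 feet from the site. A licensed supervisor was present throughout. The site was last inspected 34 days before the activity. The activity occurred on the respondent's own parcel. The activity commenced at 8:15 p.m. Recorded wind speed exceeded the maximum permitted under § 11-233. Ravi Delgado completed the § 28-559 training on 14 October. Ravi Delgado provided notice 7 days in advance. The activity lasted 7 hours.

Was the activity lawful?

(a) no residence in 50 ft — fails.
(A) start within hours — fails.
(B) not (own property) — not met.
So (i) is not satisfied (F OR F).
(ii) ≥5 days' notice — met.
(b) = F AND T = false.
(i) not (site inspected) — holds.
(A) not (training certified) — fails.
(B) weather ok — not met.
So (ii) is not satisfied (F OR F).
(iii) supervisor present — satisfied.
(c): T AND F AND T → false.
So (1) is not satisfied (F OR F OR F).
(a) coverage ≥ $1,000,000 — satisfied.
(b) ≤ 12 hrs duration — holds.
So (2) is satisfied (T OR T).
Overall: F AND T → false.

No — unlawful.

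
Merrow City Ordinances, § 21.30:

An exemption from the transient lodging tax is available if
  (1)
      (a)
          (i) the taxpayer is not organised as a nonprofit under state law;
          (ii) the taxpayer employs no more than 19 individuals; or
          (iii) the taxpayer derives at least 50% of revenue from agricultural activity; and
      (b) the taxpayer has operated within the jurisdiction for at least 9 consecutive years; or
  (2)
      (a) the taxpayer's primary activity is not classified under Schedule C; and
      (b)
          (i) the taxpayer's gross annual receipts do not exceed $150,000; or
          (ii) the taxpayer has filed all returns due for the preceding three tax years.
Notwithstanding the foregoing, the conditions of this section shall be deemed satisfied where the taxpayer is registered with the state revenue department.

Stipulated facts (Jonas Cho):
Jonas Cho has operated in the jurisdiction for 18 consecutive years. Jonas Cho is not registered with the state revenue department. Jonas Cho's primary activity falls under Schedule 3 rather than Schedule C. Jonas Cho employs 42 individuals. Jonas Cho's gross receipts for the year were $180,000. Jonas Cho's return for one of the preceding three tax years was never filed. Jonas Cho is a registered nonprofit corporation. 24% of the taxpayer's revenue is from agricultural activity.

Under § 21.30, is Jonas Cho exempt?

(i) not (nonprofit) — not met.
(ii) ≤ 19 employees — fails.
(iii) ≥50% agricultural — not met.
(a) = F OR F OR F = false.
(b) ≥ 9 yrs in jurisdiction — met.
(1) = F AND T = false.
(a) not (Schedule C activity) — satisfied.
(i) receipts ≤ $150,000 — not satisfied.
(ii) returns current — not satisfied.
So (b) is not satisfied (F OR F).
(2) = T AND F = false.
So Overall is not satisfied (F OR F).
Exception (state-registered) — not satisfied.
Result: main false OR exception false → false.

No — not exempt.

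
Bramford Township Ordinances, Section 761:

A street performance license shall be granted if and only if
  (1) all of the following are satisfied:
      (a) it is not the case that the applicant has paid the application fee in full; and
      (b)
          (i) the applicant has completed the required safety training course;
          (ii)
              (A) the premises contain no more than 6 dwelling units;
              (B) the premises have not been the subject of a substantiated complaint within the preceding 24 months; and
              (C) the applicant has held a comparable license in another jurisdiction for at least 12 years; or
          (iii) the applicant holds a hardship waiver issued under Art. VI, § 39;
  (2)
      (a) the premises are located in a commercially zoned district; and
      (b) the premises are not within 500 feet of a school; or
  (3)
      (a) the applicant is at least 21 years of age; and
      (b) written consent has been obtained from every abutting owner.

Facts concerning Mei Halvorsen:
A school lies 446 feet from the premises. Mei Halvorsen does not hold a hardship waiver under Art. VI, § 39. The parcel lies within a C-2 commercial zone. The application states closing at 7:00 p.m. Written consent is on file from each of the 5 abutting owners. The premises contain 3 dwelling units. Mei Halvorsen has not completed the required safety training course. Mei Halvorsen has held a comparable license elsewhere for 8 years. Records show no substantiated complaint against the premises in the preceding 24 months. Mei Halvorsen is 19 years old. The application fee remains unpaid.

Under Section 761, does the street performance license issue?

(a) not (fee paid) — holds.
(i) safety training — not satisfied.
(A) ≤ 6 units — satisfied.
(B) no complaint in 24 mo. — satisfied.
(C) prior license ≥ 12 yr — not satisfied.
So (ii) is not satisfied (T AND T AND F).
(iii) hardship waiver — not met.
(b): F OR F OR F → false.
(1): T AND F → false.
(a) commercially zoned — satisfied.
(b) ≥500 ft from school — fails.
(2): T AND F → false.
(a) age ≥ 21 — not met.
(b) all abutters consent — satisfied.
So (3) is not satisfied (F AND T).
Overall = F OR F OR F = false.

No — denied.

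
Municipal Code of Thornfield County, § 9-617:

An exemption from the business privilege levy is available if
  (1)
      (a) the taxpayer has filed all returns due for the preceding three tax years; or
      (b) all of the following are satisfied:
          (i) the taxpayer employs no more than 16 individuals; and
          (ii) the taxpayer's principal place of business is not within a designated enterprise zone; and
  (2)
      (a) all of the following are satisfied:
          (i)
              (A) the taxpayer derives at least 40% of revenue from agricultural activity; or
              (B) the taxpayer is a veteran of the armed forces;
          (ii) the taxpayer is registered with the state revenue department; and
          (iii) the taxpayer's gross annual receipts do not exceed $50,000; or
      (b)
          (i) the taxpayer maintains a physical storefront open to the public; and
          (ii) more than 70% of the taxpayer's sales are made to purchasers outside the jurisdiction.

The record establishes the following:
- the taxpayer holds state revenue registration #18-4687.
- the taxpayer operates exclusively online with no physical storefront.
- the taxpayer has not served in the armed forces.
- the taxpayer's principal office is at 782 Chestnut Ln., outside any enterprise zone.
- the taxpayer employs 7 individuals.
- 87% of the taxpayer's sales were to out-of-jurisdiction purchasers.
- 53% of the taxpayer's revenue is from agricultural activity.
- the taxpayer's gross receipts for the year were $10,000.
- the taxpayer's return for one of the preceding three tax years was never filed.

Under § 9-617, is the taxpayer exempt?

Yes — exempt.

(a) returns current — not met.
(i) ≤ 16 employees — met.
(ii) not (in enterprise zone) — met.
(b) = T AND T = true.
(1): F OR T → true.
(A) ≥40% agricultural — holds.
(B) veteran — not met.
(i) = T OR F = true.
(ii) state-registered — met.
(iii) receipts ≤ $50,000 — satisfied.
So (a) is satisfied (T AND T AND T).
(i) has storefront — fails.
(ii) >70% out-of-jur. sales — holds.
So (b) is not satisfied (F AND T).
(2) = T OR F = true.
So Overall is satisfied (T AND T).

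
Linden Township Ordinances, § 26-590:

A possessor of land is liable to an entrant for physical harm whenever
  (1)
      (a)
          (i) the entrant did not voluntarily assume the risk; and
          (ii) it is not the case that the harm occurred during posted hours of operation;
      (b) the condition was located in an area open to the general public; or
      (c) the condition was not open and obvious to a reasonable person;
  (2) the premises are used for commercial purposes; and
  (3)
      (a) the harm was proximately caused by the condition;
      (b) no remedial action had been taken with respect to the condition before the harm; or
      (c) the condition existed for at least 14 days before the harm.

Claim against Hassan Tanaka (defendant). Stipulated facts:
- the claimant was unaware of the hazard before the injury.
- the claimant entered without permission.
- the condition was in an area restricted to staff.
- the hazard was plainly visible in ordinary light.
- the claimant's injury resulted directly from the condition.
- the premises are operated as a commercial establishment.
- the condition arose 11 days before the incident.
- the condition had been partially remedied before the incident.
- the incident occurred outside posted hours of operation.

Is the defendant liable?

(i) no assumed risk — holds.
(ii) not (during posted hours) — holds.
So (a) is satisfied (T AND T).
(b) public area — not satisfied.
(c) not open/obvious — not satisfied.
So (1) is satisfied (T OR F OR F).
(2) commercial use — met.
(a) proximate cause — satisfied.
(b) no remedial action — not met.
(c) condition ≥14 days old — not satisfied.
So (3) is satisfied (T OR F OR F).
Overall: T AND T AND T → true.

Yes — liable.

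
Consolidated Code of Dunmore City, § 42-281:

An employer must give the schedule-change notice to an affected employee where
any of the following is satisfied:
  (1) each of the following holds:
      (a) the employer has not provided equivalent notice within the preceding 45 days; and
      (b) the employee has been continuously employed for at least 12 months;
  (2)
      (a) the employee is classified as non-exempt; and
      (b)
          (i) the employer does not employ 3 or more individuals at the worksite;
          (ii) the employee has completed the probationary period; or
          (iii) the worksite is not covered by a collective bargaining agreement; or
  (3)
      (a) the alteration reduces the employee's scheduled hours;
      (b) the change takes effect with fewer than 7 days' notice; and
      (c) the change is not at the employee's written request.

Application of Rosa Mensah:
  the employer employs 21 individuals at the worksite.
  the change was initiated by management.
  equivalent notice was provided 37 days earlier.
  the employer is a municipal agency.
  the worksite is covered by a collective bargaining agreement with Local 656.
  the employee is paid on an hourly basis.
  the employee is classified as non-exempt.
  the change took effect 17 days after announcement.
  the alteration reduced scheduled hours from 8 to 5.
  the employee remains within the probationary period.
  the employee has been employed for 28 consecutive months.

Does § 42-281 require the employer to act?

(a) no recent notice — not satisfied.
(b) tenure ≥ 12 mo. — met.
So (1) is not satisfied (F AND T).
(a) non-exempt — satisfied.
(i) not (≥ 3 at site) — not satisfied.
(ii) past probation — fails.
(iii) no CBA — not met.
(b) = F OR F OR F = false.
So (2) is not satisfied (T AND F).
(a) hours reduced — satisfied.
(b) < 7 days' notice — fails.
(c) not employee-requested — holds.
(3): T AND F AND T → false.
Overall = F OR F OR F = false.

No — not required.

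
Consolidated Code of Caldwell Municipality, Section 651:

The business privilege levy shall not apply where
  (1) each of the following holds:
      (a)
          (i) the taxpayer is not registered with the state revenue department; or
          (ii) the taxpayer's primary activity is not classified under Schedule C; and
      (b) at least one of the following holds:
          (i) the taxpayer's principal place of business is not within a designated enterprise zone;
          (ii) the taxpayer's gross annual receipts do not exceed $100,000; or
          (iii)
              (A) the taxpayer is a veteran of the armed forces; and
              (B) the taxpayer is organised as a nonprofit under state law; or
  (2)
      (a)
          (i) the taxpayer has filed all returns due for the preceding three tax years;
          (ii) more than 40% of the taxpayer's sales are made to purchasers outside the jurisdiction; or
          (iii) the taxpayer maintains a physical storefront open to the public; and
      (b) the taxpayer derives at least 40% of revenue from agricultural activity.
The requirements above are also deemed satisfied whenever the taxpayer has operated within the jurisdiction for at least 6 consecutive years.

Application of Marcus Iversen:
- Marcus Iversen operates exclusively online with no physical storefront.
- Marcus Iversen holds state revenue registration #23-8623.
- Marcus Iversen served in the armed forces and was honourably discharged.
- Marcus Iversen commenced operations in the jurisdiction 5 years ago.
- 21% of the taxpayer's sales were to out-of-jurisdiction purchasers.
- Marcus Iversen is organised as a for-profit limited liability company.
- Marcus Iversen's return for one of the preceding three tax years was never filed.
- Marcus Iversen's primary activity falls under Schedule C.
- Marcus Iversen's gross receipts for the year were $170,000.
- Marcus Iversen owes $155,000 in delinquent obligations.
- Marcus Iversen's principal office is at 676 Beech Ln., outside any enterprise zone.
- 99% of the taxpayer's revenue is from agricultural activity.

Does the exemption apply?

No — not exempt.

(i) not (state-registered) — fails.
(ii) not (Schedule C activity) — not met.
So (a) is not satisfied (F OR F).
(i) not (in enterprise zone) — satisfied.
(ii) receipts ≤ $100,000 — fails.
(A) veteran — satisfied.
(B) nonprofit — not met.
(iii): T AND F → false.
(b) = T OR F OR F = true.
So (1) is not satisfied (F AND T).
(i) returns current — fails.
(ii) >40% out-of-jur. sales — not satisfied.
(iii) has storefront — not satisfied.
So (a) is not satisfied (F OR F OR F).
(b) ≥40% agricultural — satisfied.
So (2) is not satisfied (F AND T).
Overall: F OR F → false.
Exception (≥ 6 yrs in jurisdiction) — not satisfied.
Result: main false OR exception false → false.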